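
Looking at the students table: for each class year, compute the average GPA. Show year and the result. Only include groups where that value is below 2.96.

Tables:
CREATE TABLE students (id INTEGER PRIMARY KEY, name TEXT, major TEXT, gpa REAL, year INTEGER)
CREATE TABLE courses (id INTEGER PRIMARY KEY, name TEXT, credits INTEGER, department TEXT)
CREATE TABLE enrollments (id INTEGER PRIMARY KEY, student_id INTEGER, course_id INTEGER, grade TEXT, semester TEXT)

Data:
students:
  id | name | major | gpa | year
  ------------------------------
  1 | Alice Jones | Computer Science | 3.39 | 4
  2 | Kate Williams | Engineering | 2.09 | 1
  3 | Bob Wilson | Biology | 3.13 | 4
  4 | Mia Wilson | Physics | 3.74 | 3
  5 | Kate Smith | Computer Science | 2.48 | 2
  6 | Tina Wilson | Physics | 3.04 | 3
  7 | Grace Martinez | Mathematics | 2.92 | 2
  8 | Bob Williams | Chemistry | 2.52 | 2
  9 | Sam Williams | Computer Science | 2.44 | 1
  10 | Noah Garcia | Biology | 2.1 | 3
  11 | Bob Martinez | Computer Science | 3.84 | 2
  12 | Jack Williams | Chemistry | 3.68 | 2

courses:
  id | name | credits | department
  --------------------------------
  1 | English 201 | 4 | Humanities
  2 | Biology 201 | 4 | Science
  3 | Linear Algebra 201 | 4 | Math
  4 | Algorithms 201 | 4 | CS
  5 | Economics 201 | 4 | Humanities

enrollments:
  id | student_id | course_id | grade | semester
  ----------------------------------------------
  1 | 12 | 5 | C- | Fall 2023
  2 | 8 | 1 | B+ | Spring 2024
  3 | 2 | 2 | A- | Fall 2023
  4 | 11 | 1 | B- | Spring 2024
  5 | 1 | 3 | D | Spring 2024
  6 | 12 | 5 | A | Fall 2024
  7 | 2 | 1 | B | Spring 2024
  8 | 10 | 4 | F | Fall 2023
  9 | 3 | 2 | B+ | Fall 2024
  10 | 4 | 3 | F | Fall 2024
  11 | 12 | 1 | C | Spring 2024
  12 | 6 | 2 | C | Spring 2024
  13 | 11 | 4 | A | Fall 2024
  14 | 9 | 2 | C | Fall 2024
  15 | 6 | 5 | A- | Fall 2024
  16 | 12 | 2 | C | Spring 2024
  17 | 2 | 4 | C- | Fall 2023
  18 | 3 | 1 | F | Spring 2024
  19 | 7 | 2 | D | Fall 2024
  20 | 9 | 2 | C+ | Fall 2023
SELECT year, AVG(gpa) AS avg_gpa FROM students GROUP BY year HAVING AVG(gpa) < 2.96

Execution result:
year | avg_gpa
1 | 2.27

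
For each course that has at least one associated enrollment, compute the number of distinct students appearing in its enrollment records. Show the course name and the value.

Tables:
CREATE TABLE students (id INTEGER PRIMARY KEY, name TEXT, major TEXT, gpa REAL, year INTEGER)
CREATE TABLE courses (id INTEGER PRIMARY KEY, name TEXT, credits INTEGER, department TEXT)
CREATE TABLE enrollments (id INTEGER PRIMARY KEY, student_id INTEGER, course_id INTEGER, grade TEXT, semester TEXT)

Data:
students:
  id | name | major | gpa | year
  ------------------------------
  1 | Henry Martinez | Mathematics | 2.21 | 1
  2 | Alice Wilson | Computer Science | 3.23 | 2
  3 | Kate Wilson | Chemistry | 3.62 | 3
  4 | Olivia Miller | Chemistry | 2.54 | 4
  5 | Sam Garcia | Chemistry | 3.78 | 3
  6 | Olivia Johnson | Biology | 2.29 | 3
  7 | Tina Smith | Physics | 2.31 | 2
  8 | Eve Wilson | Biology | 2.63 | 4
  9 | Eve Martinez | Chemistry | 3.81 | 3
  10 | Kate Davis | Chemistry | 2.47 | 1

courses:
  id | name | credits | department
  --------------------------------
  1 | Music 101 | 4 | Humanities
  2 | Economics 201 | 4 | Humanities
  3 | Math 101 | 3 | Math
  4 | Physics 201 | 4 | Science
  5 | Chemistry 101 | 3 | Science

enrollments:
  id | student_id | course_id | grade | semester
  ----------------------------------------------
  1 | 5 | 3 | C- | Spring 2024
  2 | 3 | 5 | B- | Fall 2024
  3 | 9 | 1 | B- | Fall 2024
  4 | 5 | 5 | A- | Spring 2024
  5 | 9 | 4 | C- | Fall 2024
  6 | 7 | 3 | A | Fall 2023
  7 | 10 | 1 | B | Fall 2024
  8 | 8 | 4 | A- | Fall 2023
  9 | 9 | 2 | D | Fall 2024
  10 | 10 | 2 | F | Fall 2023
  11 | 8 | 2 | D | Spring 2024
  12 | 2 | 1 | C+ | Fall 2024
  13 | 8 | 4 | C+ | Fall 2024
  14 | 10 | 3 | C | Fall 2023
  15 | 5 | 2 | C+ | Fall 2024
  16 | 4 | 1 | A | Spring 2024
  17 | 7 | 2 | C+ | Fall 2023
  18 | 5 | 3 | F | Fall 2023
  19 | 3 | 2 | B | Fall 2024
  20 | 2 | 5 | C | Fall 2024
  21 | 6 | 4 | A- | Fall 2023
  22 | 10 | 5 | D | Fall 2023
SELECT p.name, COUNT(DISTINCT c.student_id) AS distinct_student_count FROM enrollments c JOIN courses p ON c.course_id = p.id GROUP BY p.id, p.name

Execution result:
name | distinct_student_count
Music 101 | 4
Economics 201 | 6
Math 101 | 3
Physics 201 | 3
Chemistry 101 | 4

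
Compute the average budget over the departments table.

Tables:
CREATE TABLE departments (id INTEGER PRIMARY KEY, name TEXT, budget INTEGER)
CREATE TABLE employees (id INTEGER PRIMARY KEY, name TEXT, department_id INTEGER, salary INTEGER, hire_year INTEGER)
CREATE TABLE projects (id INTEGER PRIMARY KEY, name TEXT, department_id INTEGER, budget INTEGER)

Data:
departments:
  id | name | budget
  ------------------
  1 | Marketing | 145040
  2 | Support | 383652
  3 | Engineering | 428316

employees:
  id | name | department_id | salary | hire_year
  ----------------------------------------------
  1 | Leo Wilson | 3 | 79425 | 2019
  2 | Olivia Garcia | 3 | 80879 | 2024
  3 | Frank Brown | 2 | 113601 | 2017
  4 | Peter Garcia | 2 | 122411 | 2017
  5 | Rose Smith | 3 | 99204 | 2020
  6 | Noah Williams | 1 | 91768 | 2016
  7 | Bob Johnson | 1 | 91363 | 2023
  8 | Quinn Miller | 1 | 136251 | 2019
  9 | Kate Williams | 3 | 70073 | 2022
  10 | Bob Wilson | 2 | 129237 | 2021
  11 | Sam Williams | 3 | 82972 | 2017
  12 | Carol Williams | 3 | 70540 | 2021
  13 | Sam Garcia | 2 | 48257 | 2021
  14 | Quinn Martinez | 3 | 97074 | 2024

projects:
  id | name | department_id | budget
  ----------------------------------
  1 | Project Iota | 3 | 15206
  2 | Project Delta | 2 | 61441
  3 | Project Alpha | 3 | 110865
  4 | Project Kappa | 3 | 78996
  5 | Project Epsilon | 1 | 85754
SELECT AVG(budget) FROM departments

Execution result:
319002.67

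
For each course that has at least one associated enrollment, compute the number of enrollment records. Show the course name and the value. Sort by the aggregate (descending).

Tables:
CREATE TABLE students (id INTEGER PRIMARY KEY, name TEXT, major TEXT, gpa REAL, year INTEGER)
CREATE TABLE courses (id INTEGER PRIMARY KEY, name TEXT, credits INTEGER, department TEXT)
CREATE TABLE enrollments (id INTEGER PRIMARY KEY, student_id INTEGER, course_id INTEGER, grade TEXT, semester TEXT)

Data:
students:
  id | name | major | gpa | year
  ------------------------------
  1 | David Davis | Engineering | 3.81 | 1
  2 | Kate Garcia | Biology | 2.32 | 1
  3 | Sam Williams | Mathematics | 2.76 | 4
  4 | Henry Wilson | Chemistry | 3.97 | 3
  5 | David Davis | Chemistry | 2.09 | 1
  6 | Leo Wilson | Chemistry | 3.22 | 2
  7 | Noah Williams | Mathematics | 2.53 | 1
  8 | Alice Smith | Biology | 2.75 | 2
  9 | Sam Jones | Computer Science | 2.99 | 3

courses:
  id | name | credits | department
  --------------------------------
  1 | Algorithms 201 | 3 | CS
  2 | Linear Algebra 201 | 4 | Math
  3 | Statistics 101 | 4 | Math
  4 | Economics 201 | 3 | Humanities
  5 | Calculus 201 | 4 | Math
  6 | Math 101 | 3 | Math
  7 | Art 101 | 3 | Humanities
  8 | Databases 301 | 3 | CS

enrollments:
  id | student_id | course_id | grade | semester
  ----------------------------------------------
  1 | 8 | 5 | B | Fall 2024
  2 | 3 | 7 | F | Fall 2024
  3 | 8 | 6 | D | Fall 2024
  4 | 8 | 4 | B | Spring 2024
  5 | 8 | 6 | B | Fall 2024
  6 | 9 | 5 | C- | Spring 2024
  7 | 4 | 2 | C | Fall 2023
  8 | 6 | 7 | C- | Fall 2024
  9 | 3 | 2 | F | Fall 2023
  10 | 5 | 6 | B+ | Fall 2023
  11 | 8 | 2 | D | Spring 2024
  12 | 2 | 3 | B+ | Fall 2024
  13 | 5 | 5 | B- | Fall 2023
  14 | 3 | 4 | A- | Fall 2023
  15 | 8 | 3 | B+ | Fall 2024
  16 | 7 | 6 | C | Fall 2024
SELECT p.name, COUNT(*) AS n FROM enrollments c JOIN courses p ON c.course_id = p.id GROUP BY p.id, p.name ORDER BY n DESC

Execution result:
name | n
Math 101 | 4
Linear Algebra 201 | 3
Calculus 201 | 3
Statistics 101 | 2
Economics 201 | 2
Art 101 | 2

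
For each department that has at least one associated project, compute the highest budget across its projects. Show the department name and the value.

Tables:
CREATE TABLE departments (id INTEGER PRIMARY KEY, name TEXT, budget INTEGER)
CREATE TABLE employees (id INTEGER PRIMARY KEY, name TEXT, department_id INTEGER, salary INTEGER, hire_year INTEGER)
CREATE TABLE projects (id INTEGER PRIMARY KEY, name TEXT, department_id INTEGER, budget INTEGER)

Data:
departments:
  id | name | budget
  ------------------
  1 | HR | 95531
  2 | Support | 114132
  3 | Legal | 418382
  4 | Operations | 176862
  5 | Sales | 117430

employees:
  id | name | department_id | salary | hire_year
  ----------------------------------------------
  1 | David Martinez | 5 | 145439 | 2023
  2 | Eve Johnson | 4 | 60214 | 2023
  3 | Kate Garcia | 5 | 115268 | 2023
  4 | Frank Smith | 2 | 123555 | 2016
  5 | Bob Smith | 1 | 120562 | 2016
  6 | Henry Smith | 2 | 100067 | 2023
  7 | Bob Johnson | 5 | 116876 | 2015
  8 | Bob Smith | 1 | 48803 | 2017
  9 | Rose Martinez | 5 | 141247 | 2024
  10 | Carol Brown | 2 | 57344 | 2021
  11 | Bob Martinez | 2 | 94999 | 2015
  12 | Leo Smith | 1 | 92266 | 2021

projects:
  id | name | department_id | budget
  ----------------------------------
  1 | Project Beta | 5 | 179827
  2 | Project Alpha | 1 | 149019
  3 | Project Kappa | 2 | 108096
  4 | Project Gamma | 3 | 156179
SELECT p.name, MAX(c.budget) AS max_budget FROM projects c JOIN departments p ON c.department_id = p.id GROUP BY p.id, p.name

Execution result:
name | max_budget
HR | 149019
Support | 108096
Legal | 156179
Sales | 179827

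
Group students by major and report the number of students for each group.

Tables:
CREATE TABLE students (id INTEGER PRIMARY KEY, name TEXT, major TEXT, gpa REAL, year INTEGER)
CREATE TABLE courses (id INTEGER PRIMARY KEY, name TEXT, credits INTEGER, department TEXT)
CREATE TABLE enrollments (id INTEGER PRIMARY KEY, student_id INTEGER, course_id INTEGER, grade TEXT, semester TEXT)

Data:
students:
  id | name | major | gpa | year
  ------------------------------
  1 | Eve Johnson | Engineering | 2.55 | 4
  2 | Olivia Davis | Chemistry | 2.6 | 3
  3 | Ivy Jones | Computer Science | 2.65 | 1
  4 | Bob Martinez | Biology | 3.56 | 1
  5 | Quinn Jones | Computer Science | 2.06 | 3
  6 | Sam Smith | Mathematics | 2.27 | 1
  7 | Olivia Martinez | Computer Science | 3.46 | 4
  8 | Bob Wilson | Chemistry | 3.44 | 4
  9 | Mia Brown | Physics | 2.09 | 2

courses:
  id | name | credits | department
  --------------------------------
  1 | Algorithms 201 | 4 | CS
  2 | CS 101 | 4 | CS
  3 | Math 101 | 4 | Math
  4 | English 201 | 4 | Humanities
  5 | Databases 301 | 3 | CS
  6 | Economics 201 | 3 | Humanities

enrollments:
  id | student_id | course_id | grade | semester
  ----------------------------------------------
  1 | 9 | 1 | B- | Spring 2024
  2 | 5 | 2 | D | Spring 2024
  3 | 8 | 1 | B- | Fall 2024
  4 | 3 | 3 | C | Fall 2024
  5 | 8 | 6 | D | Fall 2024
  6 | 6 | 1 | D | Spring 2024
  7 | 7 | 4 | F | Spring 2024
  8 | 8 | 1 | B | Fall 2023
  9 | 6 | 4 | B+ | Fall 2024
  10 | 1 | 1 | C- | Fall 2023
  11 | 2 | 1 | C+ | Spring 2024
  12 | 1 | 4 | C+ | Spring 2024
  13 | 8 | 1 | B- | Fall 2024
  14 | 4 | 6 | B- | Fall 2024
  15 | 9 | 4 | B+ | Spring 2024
SELECT major, COUNT(*) AS n FROM students GROUP BY major

Execution result:
major | n
Biology | 1
Chemistry | 2
Computer Science | 3
Engineering | 1
Mathematics | 1
Physics | 1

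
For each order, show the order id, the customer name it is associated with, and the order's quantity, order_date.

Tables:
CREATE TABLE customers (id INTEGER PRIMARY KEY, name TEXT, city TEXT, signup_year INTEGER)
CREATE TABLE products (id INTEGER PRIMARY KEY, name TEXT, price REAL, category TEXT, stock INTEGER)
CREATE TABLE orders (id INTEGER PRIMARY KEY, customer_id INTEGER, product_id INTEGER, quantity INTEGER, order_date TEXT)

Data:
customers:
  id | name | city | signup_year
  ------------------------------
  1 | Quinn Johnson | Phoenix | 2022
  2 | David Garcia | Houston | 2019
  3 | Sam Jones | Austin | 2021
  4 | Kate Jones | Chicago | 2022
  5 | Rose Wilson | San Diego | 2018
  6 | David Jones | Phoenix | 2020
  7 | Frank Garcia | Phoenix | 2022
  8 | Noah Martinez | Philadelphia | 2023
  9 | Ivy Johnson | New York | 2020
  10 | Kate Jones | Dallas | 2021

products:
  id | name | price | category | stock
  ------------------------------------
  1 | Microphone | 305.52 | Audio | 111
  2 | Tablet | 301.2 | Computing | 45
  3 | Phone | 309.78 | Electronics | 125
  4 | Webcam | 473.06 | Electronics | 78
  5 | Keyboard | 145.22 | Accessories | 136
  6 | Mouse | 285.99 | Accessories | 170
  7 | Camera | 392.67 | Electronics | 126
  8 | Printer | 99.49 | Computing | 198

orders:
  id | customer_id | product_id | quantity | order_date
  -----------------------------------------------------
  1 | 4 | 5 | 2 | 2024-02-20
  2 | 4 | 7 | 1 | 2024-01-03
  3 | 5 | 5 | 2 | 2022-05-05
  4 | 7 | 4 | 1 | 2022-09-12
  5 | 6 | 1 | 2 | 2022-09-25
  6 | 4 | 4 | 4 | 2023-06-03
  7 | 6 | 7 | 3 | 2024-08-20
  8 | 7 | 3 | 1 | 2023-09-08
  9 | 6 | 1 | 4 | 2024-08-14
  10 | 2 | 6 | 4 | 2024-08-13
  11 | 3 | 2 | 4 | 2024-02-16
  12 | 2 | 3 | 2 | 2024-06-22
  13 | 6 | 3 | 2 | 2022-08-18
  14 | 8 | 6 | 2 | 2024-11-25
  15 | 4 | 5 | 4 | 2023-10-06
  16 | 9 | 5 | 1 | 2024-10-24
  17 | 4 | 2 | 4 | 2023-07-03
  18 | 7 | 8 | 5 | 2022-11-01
SELECT c.id, p.name AS customer, c.quantity, c.order_date FROM orders c JOIN customers p ON c.customer_id = p.id

Execution result:
id | customer | quantity | order_date
1 | Kate Jones | 2 | 2024-02-20
2 | Kate Jones | 1 | 2024-01-03
3 | Rose Wilson | 2 | 2022-05-05
4 | Frank Garcia | 1 | 2022-09-12
5 | David Jones | 2 | 2022-09-25
6 | Kate Jones | 4 | 2023-06-03
7 | David Jones | 3 | 2024-08-20
8 | Frank Garcia | 1 | 2023-09-08
9 | David Jones | 4 | 2024-08-14
10 | David Garcia | 4 | 2024-08-13
11 | Sam Jones | 4 | 2024-02-16
12 | David Garcia | 2 | 2024-06-22
13 | David Jones | 2 | 2022-08-18
14 | Noah Martinez | 2 | 2024-11-25
15 | Kate Jones | 4 | 2023-10-06
16 | Ivy Johnson | 1 | 2024-10-24
17 | Kate Jones | 4 | 2023-07-03
18 | Frank Garcia | 5 | 2022-11-01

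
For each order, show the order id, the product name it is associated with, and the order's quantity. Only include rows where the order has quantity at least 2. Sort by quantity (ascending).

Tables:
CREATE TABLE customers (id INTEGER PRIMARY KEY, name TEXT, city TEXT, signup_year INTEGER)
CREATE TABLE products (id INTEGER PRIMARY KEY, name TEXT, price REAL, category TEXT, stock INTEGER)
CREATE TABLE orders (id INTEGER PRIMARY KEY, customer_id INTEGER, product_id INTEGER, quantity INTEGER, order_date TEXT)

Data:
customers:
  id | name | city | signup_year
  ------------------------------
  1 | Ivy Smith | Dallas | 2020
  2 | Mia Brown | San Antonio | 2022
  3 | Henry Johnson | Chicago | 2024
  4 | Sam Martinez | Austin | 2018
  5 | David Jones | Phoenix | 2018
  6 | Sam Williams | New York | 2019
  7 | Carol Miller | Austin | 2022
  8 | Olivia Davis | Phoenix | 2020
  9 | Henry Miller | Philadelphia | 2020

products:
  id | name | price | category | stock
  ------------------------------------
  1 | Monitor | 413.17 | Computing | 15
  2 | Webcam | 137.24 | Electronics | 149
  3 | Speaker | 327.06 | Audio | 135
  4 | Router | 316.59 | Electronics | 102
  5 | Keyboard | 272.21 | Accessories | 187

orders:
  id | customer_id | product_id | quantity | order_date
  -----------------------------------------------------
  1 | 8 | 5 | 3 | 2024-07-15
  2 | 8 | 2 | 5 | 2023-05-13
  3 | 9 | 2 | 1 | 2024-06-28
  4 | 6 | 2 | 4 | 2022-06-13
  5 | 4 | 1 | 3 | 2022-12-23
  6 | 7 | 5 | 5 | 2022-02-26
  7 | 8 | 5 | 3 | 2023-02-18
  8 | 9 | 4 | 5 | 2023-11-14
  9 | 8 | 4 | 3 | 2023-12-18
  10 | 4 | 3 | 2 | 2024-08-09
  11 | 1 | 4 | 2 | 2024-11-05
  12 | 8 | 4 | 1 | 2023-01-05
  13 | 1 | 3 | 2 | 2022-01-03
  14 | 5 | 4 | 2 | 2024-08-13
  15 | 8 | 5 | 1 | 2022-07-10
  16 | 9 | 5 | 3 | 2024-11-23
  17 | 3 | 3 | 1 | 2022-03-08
SELECT c.id, p.name AS product, c.quantity FROM orders c JOIN products p ON c.product_id = p.id WHERE c.quantity >= 2 ORDER BY c.quantity ASC

Execution result:
id | product | quantity
10 | Speaker | 2
11 | Router | 2
13 | Speaker | 2
14 | Router | 2
1 | Keyboard | 3
5 | Monitor | 3
7 | Keyboard | 3
9 | Router | 3
16 | Keyboard | 3
4 | Webcam | 4
2 | Webcam | 5
6 | Keyboard | 5
8 | Router | 5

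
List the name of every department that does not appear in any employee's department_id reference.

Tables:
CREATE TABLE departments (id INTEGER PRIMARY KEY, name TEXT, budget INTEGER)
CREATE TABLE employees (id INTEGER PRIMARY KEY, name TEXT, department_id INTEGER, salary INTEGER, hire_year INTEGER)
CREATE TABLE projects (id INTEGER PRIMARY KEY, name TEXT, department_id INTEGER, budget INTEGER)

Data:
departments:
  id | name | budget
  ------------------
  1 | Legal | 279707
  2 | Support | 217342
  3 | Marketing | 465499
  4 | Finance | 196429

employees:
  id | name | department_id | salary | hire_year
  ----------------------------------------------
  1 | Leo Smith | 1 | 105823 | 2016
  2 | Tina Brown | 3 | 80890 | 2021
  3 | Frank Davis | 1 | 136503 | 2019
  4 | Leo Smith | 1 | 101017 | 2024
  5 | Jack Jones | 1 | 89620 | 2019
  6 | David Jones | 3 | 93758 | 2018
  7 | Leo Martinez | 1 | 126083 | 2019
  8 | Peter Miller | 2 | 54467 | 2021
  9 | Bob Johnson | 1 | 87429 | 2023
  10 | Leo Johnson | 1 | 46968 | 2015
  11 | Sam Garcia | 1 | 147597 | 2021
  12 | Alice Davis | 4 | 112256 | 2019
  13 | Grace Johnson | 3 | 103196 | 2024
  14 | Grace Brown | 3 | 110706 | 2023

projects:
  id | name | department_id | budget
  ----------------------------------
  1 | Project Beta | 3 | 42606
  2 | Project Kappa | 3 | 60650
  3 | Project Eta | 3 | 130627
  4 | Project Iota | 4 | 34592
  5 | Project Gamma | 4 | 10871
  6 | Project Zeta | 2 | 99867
SELECT p.name FROM departments p LEFT JOIN employees c ON c.department_id = p.id WHERE c.id IS NULL

Execution result:
(no rows)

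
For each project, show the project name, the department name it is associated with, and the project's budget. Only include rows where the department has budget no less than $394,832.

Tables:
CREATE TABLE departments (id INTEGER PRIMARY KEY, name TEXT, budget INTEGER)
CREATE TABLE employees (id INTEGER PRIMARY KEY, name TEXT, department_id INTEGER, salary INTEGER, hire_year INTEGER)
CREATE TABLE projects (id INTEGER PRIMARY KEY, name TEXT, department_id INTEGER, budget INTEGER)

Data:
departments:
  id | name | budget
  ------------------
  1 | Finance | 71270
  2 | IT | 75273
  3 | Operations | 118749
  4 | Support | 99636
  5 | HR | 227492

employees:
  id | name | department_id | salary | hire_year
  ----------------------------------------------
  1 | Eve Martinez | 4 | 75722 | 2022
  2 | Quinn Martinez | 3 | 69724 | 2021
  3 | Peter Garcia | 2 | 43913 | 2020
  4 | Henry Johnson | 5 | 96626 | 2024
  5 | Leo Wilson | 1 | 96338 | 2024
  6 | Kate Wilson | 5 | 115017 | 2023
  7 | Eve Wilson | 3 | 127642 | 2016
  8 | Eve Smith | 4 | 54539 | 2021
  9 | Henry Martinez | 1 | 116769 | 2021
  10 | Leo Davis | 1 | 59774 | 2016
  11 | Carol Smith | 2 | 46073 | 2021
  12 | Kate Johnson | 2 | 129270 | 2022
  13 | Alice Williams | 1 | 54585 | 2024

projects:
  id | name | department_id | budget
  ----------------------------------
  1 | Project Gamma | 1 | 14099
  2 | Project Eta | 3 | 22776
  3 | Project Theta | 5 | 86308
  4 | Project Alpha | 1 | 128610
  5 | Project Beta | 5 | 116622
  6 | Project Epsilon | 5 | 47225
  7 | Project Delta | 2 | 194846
SELECT c.name, p.name AS department, c.budget FROM projects c JOIN departments p ON c.department_id = p.id WHERE p.budget >= 394832

Execution result:
(no rows)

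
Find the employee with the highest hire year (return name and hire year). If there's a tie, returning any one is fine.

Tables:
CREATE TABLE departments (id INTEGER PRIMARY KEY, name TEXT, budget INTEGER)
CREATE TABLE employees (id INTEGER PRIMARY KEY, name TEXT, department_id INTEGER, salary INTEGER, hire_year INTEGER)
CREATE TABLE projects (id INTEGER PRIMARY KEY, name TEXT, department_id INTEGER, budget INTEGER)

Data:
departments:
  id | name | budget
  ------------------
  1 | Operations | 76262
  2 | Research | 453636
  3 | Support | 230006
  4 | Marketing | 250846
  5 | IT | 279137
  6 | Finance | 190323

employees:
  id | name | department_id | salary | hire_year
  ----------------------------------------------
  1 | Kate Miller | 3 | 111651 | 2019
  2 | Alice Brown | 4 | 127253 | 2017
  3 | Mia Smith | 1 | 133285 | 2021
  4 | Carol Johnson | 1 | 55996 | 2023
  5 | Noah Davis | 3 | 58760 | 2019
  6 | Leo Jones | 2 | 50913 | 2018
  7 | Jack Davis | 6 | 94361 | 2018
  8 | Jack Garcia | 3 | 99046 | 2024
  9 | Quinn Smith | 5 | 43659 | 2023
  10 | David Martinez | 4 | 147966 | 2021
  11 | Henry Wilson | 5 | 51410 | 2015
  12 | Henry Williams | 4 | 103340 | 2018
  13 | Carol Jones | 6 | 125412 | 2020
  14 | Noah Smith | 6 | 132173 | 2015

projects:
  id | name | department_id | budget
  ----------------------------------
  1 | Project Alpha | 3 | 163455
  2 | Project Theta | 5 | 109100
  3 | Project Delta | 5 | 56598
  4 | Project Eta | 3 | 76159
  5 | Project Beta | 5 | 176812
SELECT name, hire_year FROM employees ORDER BY hire_year DESC LIMIT 1

Execution result:
name | hire_year
Jack Garcia | 2024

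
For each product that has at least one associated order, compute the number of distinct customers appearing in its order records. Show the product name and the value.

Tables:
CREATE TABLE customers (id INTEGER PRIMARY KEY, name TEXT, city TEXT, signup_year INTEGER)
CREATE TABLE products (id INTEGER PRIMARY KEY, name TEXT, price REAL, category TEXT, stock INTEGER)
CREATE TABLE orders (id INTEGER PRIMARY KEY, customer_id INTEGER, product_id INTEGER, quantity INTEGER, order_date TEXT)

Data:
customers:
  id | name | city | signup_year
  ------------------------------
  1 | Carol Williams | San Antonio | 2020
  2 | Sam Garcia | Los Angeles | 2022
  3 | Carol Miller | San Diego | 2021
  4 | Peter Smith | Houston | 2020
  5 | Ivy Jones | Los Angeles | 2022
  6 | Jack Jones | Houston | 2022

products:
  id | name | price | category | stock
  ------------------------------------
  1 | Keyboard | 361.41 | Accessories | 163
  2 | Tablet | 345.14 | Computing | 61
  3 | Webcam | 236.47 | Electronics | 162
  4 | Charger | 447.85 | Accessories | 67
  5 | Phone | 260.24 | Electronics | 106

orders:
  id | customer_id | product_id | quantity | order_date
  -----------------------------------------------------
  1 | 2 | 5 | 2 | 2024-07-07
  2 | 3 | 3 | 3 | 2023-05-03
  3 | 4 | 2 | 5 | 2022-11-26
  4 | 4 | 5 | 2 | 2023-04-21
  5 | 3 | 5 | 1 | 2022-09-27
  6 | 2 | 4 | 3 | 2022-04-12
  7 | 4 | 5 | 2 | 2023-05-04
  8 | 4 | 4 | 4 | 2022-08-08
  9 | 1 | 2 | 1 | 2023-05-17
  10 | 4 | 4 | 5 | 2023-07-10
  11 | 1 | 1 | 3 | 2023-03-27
SELECT p.name, COUNT(DISTINCT c.customer_id) AS distinct_customer_count FROM orders c JOIN products p ON c.product_id = p.id GROUP BY p.id, p.name

Execution result:
name | distinct_customer_count
Keyboard | 1
Tablet | 2
Webcam | 1
Charger | 2
Phone | 3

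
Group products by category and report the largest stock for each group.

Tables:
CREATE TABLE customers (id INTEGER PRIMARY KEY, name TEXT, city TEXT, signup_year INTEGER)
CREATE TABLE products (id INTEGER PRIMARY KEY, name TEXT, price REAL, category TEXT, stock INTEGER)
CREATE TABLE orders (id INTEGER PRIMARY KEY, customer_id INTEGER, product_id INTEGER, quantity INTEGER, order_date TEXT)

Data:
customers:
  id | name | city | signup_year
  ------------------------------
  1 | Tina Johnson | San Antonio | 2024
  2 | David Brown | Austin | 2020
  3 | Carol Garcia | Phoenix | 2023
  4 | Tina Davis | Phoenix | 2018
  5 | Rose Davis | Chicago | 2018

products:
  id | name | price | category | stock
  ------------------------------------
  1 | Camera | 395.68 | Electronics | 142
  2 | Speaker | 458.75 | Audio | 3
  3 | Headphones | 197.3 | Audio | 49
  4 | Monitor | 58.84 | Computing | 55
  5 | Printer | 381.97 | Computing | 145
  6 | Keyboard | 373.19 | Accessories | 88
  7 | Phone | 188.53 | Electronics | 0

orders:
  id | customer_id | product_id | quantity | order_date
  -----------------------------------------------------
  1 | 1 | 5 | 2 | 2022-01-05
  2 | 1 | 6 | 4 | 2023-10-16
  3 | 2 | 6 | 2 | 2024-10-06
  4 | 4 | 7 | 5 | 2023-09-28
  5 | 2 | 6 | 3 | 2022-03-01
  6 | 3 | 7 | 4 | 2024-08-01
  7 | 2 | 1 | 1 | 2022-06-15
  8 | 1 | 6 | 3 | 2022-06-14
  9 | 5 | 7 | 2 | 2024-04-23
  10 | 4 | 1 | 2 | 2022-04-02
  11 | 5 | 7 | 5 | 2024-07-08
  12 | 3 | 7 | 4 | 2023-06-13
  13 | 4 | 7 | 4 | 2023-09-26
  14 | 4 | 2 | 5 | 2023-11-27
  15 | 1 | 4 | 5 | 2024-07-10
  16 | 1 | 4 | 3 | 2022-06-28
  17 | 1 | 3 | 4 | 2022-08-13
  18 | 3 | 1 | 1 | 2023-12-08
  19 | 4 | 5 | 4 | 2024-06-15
SELECT category, MAX(stock) AS max_stock FROM products GROUP BY category

Execution result:
category | max_stock
Accessories | 88
Audio | 49
Computing | 145
Electronics | 142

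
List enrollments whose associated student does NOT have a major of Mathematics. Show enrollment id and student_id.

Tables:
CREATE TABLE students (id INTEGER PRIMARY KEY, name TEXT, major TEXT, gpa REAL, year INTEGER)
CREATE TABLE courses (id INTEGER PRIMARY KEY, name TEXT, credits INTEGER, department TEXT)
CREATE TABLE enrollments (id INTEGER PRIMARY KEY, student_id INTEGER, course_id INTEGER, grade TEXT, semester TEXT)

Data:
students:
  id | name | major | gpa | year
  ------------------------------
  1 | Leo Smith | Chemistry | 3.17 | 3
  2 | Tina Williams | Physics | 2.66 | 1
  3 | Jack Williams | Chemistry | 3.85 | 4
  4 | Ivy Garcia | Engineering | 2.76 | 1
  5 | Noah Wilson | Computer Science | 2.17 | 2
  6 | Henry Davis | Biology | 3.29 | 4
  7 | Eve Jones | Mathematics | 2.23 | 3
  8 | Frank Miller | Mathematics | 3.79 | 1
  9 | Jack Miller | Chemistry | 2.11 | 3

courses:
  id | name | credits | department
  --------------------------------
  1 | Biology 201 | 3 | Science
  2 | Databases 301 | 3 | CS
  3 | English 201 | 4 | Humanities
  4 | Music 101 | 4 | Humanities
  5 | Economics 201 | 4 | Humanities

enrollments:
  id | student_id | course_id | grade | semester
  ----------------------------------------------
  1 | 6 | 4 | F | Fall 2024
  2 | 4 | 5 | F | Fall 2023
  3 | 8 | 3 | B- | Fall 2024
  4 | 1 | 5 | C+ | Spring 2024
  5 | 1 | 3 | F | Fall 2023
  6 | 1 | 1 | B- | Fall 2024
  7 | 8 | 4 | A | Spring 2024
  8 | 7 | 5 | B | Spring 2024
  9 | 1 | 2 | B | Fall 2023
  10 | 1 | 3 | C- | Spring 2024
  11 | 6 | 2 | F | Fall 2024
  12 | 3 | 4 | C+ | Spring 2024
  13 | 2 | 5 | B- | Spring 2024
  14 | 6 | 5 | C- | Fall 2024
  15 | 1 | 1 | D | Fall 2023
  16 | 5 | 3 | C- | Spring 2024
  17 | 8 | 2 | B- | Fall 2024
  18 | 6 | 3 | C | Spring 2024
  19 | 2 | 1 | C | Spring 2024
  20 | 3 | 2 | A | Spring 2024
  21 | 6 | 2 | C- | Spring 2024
SELECT id, student_id FROM enrollments WHERE student_id NOT IN (SELECT id FROM students WHERE major = 'Mathematics')

Execution result:
id | student_id
1 | 6
2 | 4
4 | 1
5 | 1
6 | 1
9 | 1
10 | 1
11 | 6
12 | 3
13 | 2
14 | 6
15 | 1
16 | 5
18 | 6
19 | 2
20 | 3
21 | 6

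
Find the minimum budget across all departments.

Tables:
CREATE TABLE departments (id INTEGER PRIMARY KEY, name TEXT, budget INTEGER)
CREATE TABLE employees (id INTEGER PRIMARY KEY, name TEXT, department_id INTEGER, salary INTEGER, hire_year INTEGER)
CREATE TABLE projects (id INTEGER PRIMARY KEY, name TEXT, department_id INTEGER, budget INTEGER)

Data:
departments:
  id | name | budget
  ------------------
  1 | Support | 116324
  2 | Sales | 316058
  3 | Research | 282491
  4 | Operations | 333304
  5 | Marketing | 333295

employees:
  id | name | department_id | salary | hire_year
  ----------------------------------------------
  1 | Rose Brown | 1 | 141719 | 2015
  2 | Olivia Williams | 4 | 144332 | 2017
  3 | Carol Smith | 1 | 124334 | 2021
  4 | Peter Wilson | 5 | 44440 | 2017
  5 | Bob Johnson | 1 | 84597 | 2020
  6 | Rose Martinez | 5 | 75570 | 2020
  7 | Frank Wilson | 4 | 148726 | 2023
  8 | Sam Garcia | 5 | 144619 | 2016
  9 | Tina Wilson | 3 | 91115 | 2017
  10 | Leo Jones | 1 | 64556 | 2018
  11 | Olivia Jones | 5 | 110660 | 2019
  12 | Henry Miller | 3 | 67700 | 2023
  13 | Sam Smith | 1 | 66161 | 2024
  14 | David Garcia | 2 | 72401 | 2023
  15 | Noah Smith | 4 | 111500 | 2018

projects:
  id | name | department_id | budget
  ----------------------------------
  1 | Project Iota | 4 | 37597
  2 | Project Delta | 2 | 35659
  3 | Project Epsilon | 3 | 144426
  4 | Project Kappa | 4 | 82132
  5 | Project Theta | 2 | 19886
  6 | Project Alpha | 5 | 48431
SELECT MIN(budget) FROM departments

Execution result:
116324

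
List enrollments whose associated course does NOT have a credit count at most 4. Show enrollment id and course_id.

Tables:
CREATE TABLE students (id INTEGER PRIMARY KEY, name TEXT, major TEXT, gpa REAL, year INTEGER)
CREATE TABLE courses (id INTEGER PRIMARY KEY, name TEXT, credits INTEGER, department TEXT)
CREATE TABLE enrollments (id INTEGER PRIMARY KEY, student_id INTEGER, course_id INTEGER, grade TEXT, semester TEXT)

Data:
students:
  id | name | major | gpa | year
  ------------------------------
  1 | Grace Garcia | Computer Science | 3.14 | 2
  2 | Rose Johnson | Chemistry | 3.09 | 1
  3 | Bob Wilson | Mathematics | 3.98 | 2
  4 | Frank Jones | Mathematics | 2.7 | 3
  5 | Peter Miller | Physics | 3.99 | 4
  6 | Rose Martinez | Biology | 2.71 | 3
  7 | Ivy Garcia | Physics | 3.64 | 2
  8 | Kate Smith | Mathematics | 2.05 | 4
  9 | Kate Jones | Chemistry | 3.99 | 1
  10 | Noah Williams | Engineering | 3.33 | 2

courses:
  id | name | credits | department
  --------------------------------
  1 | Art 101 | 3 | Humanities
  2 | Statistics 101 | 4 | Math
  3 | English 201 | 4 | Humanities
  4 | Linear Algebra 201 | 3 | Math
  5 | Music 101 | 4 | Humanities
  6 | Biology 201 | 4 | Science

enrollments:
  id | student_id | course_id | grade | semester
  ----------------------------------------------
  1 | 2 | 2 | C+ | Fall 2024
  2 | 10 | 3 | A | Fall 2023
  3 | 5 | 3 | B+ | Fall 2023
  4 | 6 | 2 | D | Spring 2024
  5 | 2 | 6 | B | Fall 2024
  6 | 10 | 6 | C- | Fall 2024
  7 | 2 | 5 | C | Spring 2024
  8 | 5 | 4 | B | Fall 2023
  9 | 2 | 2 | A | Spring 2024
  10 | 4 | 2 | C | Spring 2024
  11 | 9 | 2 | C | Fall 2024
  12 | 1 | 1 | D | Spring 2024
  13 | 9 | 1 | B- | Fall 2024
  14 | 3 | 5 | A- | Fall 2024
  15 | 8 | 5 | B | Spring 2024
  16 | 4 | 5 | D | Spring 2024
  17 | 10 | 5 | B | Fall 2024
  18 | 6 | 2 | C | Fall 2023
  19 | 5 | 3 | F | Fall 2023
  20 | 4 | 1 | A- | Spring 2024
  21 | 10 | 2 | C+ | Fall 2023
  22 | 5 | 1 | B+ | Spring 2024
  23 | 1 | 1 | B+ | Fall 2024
SELECT id, course_id FROM enrollments WHERE course_id NOT IN (SELECT id FROM courses WHERE credits <= 4)

Execution result:
(no rows)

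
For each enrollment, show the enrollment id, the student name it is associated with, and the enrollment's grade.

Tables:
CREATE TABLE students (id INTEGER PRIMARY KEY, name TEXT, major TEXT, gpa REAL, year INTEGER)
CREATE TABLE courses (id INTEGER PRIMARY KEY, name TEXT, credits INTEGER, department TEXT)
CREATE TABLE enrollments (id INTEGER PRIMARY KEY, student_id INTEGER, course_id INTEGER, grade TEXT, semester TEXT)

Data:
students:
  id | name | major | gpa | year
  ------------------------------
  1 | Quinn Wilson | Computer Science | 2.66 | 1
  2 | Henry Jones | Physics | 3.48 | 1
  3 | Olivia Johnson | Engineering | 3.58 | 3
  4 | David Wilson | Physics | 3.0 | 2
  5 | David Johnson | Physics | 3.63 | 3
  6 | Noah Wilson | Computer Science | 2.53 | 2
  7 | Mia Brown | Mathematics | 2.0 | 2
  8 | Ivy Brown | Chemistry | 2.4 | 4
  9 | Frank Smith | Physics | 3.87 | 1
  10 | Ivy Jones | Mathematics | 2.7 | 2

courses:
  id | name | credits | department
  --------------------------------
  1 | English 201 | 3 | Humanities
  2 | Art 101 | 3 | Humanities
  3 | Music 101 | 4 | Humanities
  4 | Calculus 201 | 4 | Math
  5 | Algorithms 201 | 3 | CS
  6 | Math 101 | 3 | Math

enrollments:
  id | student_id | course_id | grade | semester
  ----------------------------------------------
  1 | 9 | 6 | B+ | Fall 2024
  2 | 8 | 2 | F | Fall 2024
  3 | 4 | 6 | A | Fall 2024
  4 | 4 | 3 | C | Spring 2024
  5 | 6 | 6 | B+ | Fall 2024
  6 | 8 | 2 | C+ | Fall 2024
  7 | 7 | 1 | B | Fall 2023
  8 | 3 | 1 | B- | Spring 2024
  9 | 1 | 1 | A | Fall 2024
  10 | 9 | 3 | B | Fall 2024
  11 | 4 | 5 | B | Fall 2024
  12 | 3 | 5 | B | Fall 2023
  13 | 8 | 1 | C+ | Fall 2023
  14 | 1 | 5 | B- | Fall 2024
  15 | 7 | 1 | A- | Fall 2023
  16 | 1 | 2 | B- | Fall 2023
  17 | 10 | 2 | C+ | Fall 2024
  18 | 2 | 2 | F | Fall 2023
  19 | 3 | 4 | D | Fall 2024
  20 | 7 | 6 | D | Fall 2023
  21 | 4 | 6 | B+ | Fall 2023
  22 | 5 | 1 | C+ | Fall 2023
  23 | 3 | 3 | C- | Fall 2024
SELECT c.id, p.name AS student, c.grade FROM enrollments c JOIN students p ON c.student_id = p.id

Execution result:
id | student | grade
1 | Frank Smith | B+
2 | Ivy Brown | F
3 | David Wilson | A
4 | David Wilson | C
5 | Noah Wilson | B+
6 | Ivy Brown | C+
7 | Mia Brown | B
8 | Olivia Johnson | B-
9 | Quinn Wilson | A
10 | Frank Smith | B
11 | David Wilson | B
12 | Olivia Johnson | B
13 | Ivy Brown | C+
14 | Quinn Wilson | B-
15 | Mia Brown | A-
16 | Quinn Wilson | B-
17 | Ivy Jones | C+
18 | Henry Jones | F
19 | Olivia Johnson | D
20 | Mia Brown | D
21 | David Wilson | B+
22 | David Johnson | C+
23 | Olivia Johnson | C-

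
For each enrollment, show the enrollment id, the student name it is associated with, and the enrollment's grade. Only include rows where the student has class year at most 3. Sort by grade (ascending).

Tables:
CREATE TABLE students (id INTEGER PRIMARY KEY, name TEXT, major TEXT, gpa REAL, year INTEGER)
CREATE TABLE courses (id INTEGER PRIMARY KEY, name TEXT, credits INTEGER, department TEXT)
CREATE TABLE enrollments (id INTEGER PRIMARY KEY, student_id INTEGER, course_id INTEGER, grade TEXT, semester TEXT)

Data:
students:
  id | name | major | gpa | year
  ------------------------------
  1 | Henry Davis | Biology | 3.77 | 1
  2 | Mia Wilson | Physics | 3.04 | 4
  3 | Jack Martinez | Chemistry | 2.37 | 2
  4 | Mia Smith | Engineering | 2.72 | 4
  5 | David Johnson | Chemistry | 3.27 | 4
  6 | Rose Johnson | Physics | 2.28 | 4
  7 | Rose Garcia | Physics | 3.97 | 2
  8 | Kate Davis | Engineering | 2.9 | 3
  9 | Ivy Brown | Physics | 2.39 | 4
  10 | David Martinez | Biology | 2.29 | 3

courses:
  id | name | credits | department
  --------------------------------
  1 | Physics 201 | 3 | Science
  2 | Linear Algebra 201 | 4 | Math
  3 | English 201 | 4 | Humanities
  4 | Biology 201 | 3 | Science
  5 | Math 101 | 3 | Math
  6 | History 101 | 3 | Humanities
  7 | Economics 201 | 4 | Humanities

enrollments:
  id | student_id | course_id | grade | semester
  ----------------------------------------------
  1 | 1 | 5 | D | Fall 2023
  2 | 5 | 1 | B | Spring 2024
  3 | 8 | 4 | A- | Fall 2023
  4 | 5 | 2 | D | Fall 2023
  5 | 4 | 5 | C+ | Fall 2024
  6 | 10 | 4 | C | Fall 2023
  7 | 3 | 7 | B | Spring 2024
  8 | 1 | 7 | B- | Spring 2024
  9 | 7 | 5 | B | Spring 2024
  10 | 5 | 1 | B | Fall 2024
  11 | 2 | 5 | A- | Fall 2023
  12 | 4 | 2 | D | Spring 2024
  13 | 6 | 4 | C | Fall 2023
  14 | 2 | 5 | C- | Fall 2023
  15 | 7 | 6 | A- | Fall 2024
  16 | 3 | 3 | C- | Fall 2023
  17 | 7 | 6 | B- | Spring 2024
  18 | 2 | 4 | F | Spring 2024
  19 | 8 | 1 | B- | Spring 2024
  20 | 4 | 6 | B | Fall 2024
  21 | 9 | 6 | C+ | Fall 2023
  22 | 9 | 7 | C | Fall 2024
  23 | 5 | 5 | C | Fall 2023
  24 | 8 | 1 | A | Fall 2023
SELECT c.id, p.name AS student, c.grade FROM enrollments c JOIN students p ON c.student_id = p.id WHERE p.year <= 3 ORDER BY c.grade ASC

Execution result:
id | student | grade
24 | Kate Davis | A
3 | Kate Davis | A-
15 | Rose Garcia | A-
7 | Jack Martinez | B
9 | Rose Garcia | B
8 | Henry Davis | B-
17 | Rose Garcia | B-
19 | Kate Davis | B-
6 | David Martinez | C
16 | Jack Martinez | C-
1 | Henry Davis | D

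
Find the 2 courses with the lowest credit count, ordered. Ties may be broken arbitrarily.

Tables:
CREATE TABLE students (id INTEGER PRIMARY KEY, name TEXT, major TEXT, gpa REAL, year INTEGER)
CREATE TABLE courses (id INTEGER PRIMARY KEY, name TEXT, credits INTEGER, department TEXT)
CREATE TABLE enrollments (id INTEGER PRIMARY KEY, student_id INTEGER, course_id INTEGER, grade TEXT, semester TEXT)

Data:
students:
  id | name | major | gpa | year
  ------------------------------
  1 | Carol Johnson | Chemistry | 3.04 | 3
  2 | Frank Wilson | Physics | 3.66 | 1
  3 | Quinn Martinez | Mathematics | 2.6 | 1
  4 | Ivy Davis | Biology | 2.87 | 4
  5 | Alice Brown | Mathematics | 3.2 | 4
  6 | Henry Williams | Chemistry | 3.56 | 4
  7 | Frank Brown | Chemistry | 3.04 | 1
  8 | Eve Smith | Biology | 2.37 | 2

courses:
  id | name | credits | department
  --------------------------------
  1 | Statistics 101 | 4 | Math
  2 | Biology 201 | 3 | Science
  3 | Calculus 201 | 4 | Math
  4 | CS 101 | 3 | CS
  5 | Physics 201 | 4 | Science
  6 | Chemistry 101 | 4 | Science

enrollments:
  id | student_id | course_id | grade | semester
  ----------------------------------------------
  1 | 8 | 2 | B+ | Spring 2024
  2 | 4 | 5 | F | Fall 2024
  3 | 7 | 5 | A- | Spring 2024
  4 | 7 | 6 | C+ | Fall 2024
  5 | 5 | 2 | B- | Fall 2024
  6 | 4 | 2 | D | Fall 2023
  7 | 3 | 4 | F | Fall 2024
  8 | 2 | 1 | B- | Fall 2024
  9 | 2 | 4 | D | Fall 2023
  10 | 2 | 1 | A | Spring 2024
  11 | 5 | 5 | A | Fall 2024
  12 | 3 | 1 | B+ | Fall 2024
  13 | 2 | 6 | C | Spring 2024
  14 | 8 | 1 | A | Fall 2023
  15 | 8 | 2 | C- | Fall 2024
SELECT name, credits FROM courses ORDER BY credits ASC LIMIT 2

Execution result:
name | credits
Biology 201 | 3
CS 101 | 3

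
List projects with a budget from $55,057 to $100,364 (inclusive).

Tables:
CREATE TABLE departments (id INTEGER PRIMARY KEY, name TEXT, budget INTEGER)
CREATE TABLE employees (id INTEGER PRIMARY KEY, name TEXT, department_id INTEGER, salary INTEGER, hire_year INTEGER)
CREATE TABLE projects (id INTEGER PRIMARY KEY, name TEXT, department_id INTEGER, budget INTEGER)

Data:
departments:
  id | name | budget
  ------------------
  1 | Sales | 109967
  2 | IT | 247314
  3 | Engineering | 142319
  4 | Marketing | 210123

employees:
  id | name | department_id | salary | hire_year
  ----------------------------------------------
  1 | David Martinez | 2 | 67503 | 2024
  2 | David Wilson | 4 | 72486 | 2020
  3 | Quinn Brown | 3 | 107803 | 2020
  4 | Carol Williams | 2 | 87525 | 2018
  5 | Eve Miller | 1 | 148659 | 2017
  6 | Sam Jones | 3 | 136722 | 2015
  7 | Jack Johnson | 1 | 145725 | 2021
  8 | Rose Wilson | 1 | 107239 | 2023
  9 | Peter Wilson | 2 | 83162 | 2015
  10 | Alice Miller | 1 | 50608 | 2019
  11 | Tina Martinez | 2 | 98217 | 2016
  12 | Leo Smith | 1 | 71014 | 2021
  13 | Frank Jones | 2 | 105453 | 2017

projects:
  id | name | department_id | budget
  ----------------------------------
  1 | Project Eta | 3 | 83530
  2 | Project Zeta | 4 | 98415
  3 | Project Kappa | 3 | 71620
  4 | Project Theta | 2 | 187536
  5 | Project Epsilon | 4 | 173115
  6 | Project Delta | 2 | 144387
SELECT name, budget FROM projects WHERE budget BETWEEN 55057 AND 100364

Execution result:
name | budget
Project Eta | 83530
Project Zeta | 98415
Project Kappa | 71620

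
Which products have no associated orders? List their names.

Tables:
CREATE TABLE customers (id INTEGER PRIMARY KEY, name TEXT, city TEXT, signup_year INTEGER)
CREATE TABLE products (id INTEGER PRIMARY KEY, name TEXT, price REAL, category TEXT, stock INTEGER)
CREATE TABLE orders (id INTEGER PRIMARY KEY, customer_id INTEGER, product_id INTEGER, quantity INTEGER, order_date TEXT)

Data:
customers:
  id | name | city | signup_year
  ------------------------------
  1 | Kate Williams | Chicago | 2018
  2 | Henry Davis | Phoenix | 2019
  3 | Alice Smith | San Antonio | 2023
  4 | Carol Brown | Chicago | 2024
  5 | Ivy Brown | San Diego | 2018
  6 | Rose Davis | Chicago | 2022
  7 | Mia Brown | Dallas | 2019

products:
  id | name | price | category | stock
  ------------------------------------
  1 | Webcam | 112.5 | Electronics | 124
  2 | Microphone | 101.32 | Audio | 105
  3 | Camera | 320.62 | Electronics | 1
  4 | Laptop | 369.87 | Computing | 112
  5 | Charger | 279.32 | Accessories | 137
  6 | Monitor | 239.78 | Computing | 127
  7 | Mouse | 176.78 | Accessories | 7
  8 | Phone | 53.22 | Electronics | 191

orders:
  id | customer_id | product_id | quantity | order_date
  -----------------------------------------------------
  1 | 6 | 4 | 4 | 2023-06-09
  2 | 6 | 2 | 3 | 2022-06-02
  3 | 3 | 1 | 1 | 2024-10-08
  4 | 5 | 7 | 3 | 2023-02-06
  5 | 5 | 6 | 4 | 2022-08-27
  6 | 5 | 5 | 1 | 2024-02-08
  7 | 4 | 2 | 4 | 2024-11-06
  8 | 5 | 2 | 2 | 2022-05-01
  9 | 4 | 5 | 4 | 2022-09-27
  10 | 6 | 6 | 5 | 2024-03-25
SELECT p.name FROM products p LEFT JOIN orders c ON c.product_id = p.id WHERE c.id IS NULL

Execution result:
name
Camera
Phone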